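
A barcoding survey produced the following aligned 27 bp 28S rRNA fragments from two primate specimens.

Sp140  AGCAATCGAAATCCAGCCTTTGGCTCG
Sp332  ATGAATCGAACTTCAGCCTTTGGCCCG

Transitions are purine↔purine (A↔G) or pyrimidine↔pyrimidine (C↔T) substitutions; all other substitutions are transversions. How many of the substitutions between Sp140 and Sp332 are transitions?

2

Differing sites — 2:G/T (Tv); 3:C/G (Tv); 11:A/C (Tv); 13:C/T (Ti); 25:T/C (Ti).
Of the 5 differences, 2 transitions and 3 transversions, so the answer is 2.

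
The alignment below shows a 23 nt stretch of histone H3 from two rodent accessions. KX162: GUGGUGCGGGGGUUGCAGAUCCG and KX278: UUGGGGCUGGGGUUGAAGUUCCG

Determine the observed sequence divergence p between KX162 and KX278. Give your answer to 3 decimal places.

The sequences differ at positions 1 (G/U), 5 (U/G), 8 (G/U), 16 (C/A), 19 (A/U).
There are 5 differences over 23 sites, so p = 5/23 = 0.217.

0.217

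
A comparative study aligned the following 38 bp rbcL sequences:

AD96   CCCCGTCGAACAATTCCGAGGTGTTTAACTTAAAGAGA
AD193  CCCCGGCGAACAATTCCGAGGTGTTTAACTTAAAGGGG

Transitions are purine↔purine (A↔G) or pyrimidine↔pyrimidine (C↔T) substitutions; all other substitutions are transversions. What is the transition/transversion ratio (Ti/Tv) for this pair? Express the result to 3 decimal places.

2.000

Differing sites — 6:T/G (Tv); 36:A/G (Ti); 38:A/G (Ti).
Of the 3 differences, 2 transitions and 1 transversion, so Ti/Tv = 2/1 = 2.000.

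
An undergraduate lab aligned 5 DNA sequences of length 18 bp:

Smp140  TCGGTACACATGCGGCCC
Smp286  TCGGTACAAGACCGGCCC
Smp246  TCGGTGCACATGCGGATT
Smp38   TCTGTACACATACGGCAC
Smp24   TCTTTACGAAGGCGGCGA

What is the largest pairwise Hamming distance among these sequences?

Pairwise Hamming distances:
  Smp140 vs Smp286: 4
  Smp140 vs Smp246: 4
  Smp140 vs Smp38: 3
  Smp140 vs Smp24: 7
  Smp286 vs Smp246: 8
  Smp286 vs Smp38: 6
  Smp286 vs Smp24: 8
  Smp246 vs Smp38: 6
  Smp246 vs Smp24: 9
  Smp38 vs Smp24: 7
The largest is 9, between Smp246 and Smp24.

9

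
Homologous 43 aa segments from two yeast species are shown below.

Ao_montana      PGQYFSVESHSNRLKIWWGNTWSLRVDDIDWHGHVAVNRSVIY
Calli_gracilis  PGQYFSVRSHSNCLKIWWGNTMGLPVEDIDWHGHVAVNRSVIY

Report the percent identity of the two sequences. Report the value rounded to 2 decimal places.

Mismatches occur at site 8 (E→R), site 13 (R→C), site 22 (W→M), site 23 (S→G), site 25 (R→P), site 27 (D→E).
37 of the 43 sites match, so the percent identity is 37/43 × 100 = 86.05%.

86.05%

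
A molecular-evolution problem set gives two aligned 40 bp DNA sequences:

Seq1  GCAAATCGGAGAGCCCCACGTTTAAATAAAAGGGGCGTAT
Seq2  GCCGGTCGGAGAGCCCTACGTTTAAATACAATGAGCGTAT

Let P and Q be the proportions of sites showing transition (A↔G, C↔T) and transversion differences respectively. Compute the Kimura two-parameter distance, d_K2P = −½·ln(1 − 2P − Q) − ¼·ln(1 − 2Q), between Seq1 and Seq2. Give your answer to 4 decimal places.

0.2014

Mismatches occur at site 3 (A→C, transversion), site 4 (A→G, transition), site 5 (A→G, transition), site 17 (C→T, transition), site 29 (A→C, transversion), site 32 (G→T, transversion), site 34 (G→A, transition).
Of the 7 differences, 4 transitions and 3 transversions over 40 sites: P = 4/40 = 0.100000, Q = 3/40 = 0.075000.
d = −0.5·ln(0.725000) − 0.25·ln(0.850000) = −0.5·(-0.321584) − 0.25·(-0.162519) = 0.2014.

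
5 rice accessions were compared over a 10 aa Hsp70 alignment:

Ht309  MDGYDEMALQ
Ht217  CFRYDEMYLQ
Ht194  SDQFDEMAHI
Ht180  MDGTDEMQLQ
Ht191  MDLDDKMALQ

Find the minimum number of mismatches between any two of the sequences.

Pairwise Hamming distances:
  Ht309 vs Ht217: 4
  Ht309 vs Ht194: 5
  Ht309 vs Ht180: 2
  Ht309 vs Ht191: 3
  Ht217 vs Ht194: 7
  Ht217 vs Ht180: 5
  Ht217 vs Ht191: 6
  Ht194 vs Ht180: 6
  Ht194 vs Ht191: 6
  Ht180 vs Ht191: 4
The smallest is 2, between Ht309 and Ht180.

2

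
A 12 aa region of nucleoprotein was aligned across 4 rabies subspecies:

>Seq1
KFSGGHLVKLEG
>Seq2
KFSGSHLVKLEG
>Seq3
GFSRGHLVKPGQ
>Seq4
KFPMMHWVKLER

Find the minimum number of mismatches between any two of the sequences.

Pairwise Hamming distances:
  Seq1 vs Seq2: 1
  Seq1 vs Seq3: 5
  Seq1 vs Seq4: 5
  Seq2 vs Seq3: 6
  Seq2 vs Seq4: 5
  Seq3 vs Seq4: 8
The smallest is 1, between Seq1 and Seq2.

1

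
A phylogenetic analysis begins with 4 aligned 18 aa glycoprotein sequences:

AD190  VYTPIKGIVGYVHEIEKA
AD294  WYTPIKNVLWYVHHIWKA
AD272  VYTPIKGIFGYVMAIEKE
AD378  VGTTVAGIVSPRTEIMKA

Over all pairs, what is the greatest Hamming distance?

Pairwise Hamming distances:
  AD190 vs AD294: 7
  AD190 vs AD272: 4
  AD190 vs AD378: 9
  AD294 vs AD272: 9
  AD294 vs AD378: 14
  AD272 vs AD378: 12
The largest is 14, between AD294 and AD378.

14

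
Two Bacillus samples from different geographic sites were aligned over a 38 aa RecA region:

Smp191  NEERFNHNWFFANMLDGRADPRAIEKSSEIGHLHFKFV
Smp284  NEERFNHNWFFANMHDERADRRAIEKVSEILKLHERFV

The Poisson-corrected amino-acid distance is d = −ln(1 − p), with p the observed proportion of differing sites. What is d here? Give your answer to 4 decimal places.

The sequences differ at positions 15 (L/H), 17 (G/E), 21 (P/R), 27 (S/V), 31 (G/L), 32 (H/K), 35 (F/E), 36 (K/R).
p = 8/38 = 0.210526.
d = −ln(1 − 0.210526) = −ln(0.789474) = 0.2364.

0.2364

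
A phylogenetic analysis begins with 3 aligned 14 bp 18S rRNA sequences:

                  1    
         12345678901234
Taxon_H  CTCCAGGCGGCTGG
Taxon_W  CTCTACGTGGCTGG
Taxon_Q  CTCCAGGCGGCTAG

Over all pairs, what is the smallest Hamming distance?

1

Pairwise Hamming distances:
  Taxon_H vs Taxon_W: 3
  Taxon_H vs Taxon_Q: 1
  Taxon_W vs Taxon_Q: 4
The smallest is 1, between Taxon_H and Taxon_Q.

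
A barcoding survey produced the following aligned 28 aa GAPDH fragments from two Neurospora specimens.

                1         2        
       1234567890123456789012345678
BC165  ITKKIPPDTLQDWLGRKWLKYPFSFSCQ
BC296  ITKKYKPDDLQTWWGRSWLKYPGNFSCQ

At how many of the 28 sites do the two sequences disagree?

8

The sequences differ at positions 5 (I/Y), 6 (P/K), 9 (T/D), 12 (D/T), 14 (L/W), 17 (K/S), 23 (F/G), 24 (S/N).
That gives 8 mismatches out of 28 aligned sites, so the Hamming distance is 8.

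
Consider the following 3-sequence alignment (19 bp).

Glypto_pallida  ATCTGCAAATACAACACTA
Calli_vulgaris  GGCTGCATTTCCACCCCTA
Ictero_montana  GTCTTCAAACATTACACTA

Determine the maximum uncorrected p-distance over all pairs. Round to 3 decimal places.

Pairwise Hamming distances:
  Glypto_pallida vs Calli_vulgaris: 7
  Glypto_pallida vs Ictero_montana: 5
  Calli_vulgaris vs Ictero_montana: 10
The largest is 10 mismatches, between Calli_vulgaris and Ictero_montana; p = 10/19 = 0.526.

0.526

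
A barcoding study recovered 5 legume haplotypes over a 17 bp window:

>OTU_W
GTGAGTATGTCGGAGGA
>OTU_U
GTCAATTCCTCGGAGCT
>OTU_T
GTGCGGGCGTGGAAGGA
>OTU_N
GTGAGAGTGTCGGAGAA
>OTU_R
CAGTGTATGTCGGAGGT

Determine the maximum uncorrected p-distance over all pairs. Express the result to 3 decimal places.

0.588

Pairwise Hamming distances:
  OTU_W vs OTU_U: 7
  OTU_W vs OTU_T: 6
  OTU_W vs OTU_N: 3
  OTU_W vs OTU_R: 4
  OTU_U vs OTU_T: 10
  OTU_U vs OTU_N: 8
  OTU_U vs OTU_R: 9
  OTU_T vs OTU_N: 6
  OTU_T vs OTU_R: 9
  OTU_N vs OTU_R: 7
The largest is 10 mismatches, between OTU_U and OTU_T; p = 10/17 = 0.588.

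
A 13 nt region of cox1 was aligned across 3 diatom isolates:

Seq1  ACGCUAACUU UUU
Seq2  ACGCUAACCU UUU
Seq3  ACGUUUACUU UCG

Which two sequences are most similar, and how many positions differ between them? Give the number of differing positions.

Pairwise Hamming distances:
  Seq1 vs Seq2: 1
  Seq1 vs Seq3: 4
  Seq2 vs Seq3: 5
The smallest is 1, between Seq1 and Seq2.

1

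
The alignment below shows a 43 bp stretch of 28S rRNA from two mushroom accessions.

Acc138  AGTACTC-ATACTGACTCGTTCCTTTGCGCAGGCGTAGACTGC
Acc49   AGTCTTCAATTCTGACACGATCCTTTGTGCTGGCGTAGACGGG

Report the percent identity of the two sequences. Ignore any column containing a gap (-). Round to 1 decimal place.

78.6%

Excluding the 1 gap column leaves 42 comparable sites.
The sequences differ at positions 4 (A/C), 5 (C/T), 11 (A/T), 17 (T/A), 20 (T/A), 28 (C/T), 31 (A/T), 41 (T/G), 43 (C/G).
33 of the 42 comparable sites match, so the percent identity is 33/42 × 100 = 78.6%.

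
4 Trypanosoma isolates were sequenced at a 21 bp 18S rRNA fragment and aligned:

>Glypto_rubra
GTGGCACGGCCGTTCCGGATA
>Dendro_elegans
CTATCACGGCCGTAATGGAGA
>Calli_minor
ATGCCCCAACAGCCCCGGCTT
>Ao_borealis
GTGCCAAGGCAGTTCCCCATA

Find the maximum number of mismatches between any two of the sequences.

14

Pairwise Hamming distances:
  Glypto_rubra vs Dendro_elegans: 7
  Glypto_rubra vs Calli_minor: 10
  Glypto_rubra vs Ao_borealis: 5
  Dendro_elegans vs Calli_minor: 14
  Dendro_elegans vs Ao_borealis: 11
  Calli_minor vs Ao_borealis: 11
The largest is 14, between Dendro_elegans and Calli_minor.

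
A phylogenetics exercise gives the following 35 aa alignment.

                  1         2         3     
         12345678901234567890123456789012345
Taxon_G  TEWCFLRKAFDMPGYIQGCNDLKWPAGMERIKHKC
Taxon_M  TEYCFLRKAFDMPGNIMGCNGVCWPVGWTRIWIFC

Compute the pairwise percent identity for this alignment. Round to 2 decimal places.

65.71%

The sequences differ at positions 3 (W/Y), 15 (Y/N), 17 (Q/M), 21 (D/G), 22 (L/V), 23 (K/C), 26 (A/V), 28 (M/W), 29 (E/T), 32 (K/W), 33 (H/I), 34 (K/F).
23 of the 35 sites match, so the percent identity is 23/35 × 100 = 65.71%.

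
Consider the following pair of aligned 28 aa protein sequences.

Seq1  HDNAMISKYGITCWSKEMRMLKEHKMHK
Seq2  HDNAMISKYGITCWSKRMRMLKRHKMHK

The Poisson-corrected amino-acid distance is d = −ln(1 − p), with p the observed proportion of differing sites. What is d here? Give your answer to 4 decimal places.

0.0741

Differing sites — 17:E/R; 23:E/R.
p = 2/28 = 0.071429.
d = −ln(1 − 0.071429) = −ln(0.928571) = 0.0741.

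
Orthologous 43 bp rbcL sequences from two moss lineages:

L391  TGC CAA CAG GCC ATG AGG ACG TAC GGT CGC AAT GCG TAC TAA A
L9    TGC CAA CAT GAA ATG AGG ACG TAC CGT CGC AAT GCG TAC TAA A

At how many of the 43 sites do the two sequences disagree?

4

Differing sites — 9:G/T; 11:C/A; 12:C/A; 25:G/C.
That gives 4 mismatches out of 43 aligned sites, so the Hamming distance is 4.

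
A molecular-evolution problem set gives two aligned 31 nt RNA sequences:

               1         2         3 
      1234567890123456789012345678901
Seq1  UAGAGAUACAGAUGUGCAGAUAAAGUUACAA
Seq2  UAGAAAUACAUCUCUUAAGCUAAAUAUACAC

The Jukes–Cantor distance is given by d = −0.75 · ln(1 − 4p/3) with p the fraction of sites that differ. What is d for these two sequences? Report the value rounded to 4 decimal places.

0.4217

Mismatches occur at site 5 (G↔A), site 11 (G↔U), site 12 (A↔C), site 14 (G↔C), site 16 (G↔U), site 17 (C↔A), site 20 (A↔C), site 25 (G↔U), site 26 (U↔A), site 31 (A↔C).
p = 10/31 = 0.322581.
d = −0.75 · ln(1 − (4/3)·0.322581) = −0.75 · ln(0.569892) = −0.75 · (-0.562308) = 0.4217.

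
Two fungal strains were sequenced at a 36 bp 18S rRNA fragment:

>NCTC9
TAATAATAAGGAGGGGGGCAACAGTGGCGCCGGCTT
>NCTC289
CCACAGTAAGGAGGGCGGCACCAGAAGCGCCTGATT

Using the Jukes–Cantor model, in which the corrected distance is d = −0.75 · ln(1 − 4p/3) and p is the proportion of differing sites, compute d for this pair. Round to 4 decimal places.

Differing sites — 1:T/C; 2:A/C; 4:T/C; 6:A/G; 16:G/C; 21:A/C; 25:T/A; 26:G/A; 32:G/T; 34:C/A.
p = 10/36 = 0.277778.
d = −0.75 · ln(1 − (4/3)·0.277778) = −0.75 · ln(0.629629) = −0.75 · (-0.462625) = 0.3470.

0.3470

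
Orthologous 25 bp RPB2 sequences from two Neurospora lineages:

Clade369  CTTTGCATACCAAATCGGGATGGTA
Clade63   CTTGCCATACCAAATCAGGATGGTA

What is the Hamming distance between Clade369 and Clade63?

Mismatches occur at site 4 (T→G), site 5 (G→C), site 17 (G→A).
That gives 3 mismatches out of 25 aligned sites, so the Hamming distance is 3.

3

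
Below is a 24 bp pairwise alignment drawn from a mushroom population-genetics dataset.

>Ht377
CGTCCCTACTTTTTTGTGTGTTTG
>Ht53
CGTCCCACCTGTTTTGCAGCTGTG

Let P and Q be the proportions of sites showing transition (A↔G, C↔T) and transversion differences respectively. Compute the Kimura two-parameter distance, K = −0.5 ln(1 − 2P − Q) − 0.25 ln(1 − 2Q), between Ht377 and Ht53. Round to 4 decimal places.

0.4428

The sequences differ at positions 7 (T/A, transversion), 8 (A/C, transversion), 11 (T/G, transversion), 17 (T/C, transition), 18 (G/A, transition), 19 (T/G, transversion), 20 (G/C, transversion), 22 (T/G, transversion).
Of the 8 differences, 2 transitions and 6 transversions over 24 sites: P = 2/24 = 0.083333, Q = 6/24 = 0.250000.
d = −0.5·ln(0.583334) − 0.25·ln(0.500000) = −0.5·(-0.538995) − 0.25·(-0.693147) = 0.4428.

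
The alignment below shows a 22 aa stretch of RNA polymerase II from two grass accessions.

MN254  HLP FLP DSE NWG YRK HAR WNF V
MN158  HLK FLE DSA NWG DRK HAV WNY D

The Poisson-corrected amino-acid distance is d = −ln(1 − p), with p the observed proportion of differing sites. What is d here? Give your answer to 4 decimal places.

0.3830

The sequences differ at positions 3 (P/K), 6 (P/E), 9 (E/A), 13 (Y/D), 18 (R/V), 21 (F/Y), 22 (V/D).
p = 7/22 = 0.318182.
d = −ln(1 − 0.318182) = −ln(0.681818) = 0.3830.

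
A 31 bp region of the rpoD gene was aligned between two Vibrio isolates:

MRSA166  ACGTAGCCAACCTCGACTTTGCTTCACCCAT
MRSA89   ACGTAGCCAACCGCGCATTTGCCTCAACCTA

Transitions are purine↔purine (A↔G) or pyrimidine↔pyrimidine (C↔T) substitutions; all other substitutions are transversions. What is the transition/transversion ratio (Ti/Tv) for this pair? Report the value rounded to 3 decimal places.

0.167

The sequences differ at positions 13 (T/G, transversion), 16 (A/C, transversion), 17 (C/A, transversion), 23 (T/C, transition), 27 (C/A, transversion), 30 (A/T, transversion), 31 (T/A, transversion).
Of the 7 differences, 1 transition and 6 transversions, so Ti/Tv = 1/6 = 0.167.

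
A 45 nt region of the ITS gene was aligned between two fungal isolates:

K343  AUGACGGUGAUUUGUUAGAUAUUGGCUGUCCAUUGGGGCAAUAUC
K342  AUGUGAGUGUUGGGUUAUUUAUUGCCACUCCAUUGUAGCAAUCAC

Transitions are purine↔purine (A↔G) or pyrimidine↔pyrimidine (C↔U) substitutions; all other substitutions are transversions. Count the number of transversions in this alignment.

The sequences differ at positions 4 (A/U, transversion), 5 (C/G, transversion), 6 (G/A, transition), 10 (A/U, transversion), 12 (U/G, transversion), 13 (U/G, transversion), 18 (G/U, transversion), 19 (A/U, transversion), 25 (G/C, transversion), 27 (U/A, transversion), 28 (G/C, transversion), 36 (G/U, transversion), 37 (G/A, transition), 43 (A/C, transversion), 44 (U/A, transversion).
Of the 15 differences, 2 transitions and 13 transversions, so the answer is 13.

13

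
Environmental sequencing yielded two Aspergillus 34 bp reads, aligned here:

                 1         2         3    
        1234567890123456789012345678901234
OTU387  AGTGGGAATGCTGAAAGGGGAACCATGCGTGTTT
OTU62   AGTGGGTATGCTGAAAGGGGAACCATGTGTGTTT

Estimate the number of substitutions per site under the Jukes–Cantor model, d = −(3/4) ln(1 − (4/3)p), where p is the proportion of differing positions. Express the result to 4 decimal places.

Mismatches occur at site 7 (A→T), site 28 (C→T).
p = 2/34 = 0.058824.
d = −0.75 · ln(1 − (4/3)·0.058824) = −0.75 · ln(0.921568) = −0.75 · (-0.081679) = 0.0613.

0.0613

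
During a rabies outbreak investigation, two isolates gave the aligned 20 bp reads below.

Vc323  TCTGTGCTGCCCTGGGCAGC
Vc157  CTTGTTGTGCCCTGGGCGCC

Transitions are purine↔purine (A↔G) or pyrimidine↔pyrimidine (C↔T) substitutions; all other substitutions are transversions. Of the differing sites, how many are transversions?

Mismatches occur at site 1 (T→C, transition), site 2 (C→T, transition), site 6 (G→T, transversion), site 7 (C→G, transversion), site 18 (A→G, transition), site 19 (G→C, transversion).
Of the 6 differences, 3 transitions and 3 transversions, so the answer is 3.

3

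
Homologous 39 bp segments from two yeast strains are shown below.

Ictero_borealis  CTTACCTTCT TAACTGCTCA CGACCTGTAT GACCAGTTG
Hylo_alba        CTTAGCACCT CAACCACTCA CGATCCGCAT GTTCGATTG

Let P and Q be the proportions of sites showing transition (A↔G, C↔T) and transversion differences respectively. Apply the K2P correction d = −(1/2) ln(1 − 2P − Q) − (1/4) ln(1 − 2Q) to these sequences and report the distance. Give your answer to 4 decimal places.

Mismatches occur at site 5 (C↔G, transversion), site 7 (T↔A, transversion), site 8 (T↔C, transition), site 11 (T↔C, transition), site 15 (T↔C, transition), site 16 (G↔A, transition), site 24 (C↔T, transition), site 26 (T↔C, transition), site 28 (T↔C, transition), site 32 (A↔T, transversion), site 33 (C↔T, transition), site 35 (A↔G, transition), site 36 (G↔A, transition).
Of the 13 differences, 10 transitions and 3 transversions over 39 sites: P = 10/39 = 0.256410, Q = 3/39 = 0.076923.
d = −0.5·ln(0.410257) − 0.25·ln(0.846154) = −0.5·(-0.890971) − 0.25·(-0.167054) = 0.4872.

0.4872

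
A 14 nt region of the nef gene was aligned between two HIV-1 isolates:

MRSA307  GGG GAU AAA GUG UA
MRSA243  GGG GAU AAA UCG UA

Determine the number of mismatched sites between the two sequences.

2

Differing sites — 10:G/U; 11:U/C.
That gives 2 mismatches out of 14 aligned sites, so the Hamming distance is 2.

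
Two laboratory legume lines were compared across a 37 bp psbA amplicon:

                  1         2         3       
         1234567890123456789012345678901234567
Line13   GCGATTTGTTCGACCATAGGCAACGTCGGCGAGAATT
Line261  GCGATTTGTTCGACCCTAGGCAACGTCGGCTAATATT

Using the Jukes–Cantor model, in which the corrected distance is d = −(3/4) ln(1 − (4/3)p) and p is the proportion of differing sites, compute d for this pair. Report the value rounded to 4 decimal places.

Differing sites — 16:A/C; 31:G/T; 33:G/A; 34:A/T.
p = 4/37 = 0.108108.
d = −0.75 · ln(1 − (4/3)·0.108108) = −0.75 · ln(0.855856) = −0.75 · (-0.155653) = 0.1167.

0.1167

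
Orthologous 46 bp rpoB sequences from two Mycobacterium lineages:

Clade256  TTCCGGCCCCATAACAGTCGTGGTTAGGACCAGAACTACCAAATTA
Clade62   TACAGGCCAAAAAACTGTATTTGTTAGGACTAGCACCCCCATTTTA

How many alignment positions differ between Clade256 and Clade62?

15

Differing sites — 2:T/A; 4:C/A; 9:C/A; 10:C/A; 12:T/A; 16:A/T; 19:C/A; 20:G/T; 22:G/T; 31:C/T; 34:A/C; 37:T/C; 38:A/C; 42:A/T; 43:A/T.
That gives 15 mismatches out of 46 aligned sites, so the Hamming distance is 15.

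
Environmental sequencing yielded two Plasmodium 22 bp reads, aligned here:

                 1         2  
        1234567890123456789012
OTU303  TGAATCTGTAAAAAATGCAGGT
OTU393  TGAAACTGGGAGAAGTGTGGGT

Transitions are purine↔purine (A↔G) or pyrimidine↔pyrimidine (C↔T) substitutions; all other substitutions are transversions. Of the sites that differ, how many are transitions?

5

The sequences differ at positions 5 (T/A, transversion), 9 (T/G, transversion), 10 (A/G, transition), 12 (A/G, transition), 15 (A/G, transition), 18 (C/T, transition), 19 (A/G, transition).
Of the 7 differences, 5 transitions and 2 transversions, so the answer is 5.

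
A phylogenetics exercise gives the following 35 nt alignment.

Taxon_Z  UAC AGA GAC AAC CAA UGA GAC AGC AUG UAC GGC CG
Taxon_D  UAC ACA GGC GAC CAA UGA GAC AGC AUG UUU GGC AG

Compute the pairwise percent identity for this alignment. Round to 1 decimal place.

The sequences differ at positions 5 (G/C), 8 (A/G), 10 (A/G), 29 (A/U), 30 (C/U), 34 (C/A).
29 of the 35 sites match, so the percent identity is 29/35 × 100 = 82.9%.

82.9%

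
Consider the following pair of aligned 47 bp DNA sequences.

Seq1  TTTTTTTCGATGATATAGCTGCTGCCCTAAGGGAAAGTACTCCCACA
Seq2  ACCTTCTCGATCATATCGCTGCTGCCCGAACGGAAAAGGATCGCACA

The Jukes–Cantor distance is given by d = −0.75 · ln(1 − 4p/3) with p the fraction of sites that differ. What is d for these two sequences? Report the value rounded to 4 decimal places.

Differing sites — 1:T/A; 2:T/C; 3:T/C; 6:T/C; 12:G/C; 17:A/C; 28:T/G; 31:G/C; 37:G/A; 38:T/G; 39:A/G; 40:C/A; 43:C/G.
p = 13/47 = 0.276596.
d = −0.75 · ln(1 − (4/3)·0.276596) = −0.75 · ln(0.631205) = −0.75 · (-0.460125) = 0.3451.

0.3451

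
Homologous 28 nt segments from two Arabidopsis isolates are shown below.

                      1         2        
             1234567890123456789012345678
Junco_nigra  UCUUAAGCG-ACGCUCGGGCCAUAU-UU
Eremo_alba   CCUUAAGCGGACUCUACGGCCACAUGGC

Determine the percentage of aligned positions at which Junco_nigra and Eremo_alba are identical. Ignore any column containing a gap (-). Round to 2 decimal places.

Excluding the 2 gap columns leaves 26 comparable sites.
Mismatches occur at site 1 (U↔C), site 13 (G↔U), site 16 (C↔A), site 17 (G↔C), site 23 (U↔C), site 27 (U↔G), site 28 (U↔C).
19 of the 26 comparable sites match, so the percent identity is 19/26 × 100 = 73.08%.

73.08%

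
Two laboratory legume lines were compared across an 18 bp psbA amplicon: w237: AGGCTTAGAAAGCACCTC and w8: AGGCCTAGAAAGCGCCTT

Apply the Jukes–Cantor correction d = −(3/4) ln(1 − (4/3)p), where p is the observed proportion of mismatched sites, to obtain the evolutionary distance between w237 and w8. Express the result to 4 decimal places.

Differing sites — 5:T/C; 14:A/G; 18:C/T.
p = 3/18 = 0.166667.
d = −0.75 · ln(1 − (4/3)·0.166667) = −0.75 · ln(0.777777) = −0.75 · (-0.251315) = 0.1885.

0.1885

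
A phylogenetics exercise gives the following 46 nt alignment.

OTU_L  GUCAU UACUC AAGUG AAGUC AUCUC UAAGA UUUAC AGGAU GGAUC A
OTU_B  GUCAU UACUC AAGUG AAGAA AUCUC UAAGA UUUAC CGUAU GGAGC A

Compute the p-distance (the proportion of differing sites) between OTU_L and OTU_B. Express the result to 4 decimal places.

0.1087

Differing sites — 19:U/A; 20:C/A; 36:A/C; 38:G/U; 44:U/G.
There are 5 differences over 46 sites, so p = 5/46 = 0.1087.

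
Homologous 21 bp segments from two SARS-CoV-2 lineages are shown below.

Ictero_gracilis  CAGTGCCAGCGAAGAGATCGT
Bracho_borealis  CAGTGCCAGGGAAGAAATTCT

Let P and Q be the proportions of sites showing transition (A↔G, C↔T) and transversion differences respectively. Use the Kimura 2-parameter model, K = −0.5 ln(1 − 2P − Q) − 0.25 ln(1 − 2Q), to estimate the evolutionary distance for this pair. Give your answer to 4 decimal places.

Differing sites — 10:C/G (Tv); 16:G/A (Ti); 19:C/T (Ti); 20:G/C (Tv).
Of the 4 differences, 2 transitions and 2 transversions over 21 sites: P = 2/21 = 0.095238, Q = 2/21 = 0.095238.
d = −0.5·ln(0.714286) − 0.25·ln(0.809524) = −0.5·(-0.336472) − 0.25·(-0.211309) = 0.2211.

0.2211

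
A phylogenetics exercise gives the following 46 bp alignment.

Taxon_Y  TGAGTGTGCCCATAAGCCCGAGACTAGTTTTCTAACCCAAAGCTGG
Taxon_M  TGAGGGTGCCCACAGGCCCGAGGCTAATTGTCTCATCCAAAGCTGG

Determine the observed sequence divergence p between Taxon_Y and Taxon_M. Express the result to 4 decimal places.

0.1739

The sequences differ at positions 5 (T/G), 13 (T/C), 15 (A/G), 23 (A/G), 27 (G/A), 30 (T/G), 34 (A/C), 36 (C/T).
There are 8 differences over 46 sites, so p = 8/46 = 0.1739.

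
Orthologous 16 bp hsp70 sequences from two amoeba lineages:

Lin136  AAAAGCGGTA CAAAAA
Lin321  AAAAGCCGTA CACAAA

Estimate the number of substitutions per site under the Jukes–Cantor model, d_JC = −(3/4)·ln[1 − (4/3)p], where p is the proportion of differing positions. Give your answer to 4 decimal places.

The sequences differ at positions 7 (G/C), 13 (A/C).
p = 2/16 = 0.125000.
d = −0.75 · ln(1 − (4/3)·0.125000) = −0.75 · ln(0.833333) = −0.75 · (-0.182322) = 0.1367.

0.1367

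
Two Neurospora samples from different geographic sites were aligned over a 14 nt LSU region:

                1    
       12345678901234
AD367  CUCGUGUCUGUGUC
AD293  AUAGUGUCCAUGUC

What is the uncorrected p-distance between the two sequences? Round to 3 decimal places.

0.286

Mismatches occur at site 1 (C→A), site 3 (C→A), site 9 (U→C), site 10 (G→A).
There are 4 differences over 14 sites, so p = 4/14 = 0.286.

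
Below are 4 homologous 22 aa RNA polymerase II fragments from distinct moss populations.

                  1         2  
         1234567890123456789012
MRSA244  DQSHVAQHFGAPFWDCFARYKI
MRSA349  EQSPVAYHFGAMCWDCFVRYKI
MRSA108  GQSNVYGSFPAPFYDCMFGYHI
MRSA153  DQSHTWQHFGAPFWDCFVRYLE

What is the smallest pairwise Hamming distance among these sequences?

Pairwise Hamming distances:
  MRSA244 vs MRSA349: 6
  MRSA244 vs MRSA108: 11
  MRSA244 vs MRSA153: 5
  MRSA349 vs MRSA108: 13
  MRSA349 vs MRSA153: 9
  MRSA108 vs MRSA153: 13
The smallest is 5, between MRSA244 and MRSA153.

5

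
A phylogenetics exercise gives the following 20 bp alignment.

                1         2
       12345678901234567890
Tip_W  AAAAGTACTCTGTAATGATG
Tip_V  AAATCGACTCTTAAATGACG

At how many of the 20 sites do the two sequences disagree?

Mismatches occur at site 4 (A/T), site 5 (G/C), site 6 (T/G), site 12 (G/T), site 13 (T/A), site 19 (T/C).
That gives 6 mismatches out of 20 aligned sites, so the Hamming distance is 6.

6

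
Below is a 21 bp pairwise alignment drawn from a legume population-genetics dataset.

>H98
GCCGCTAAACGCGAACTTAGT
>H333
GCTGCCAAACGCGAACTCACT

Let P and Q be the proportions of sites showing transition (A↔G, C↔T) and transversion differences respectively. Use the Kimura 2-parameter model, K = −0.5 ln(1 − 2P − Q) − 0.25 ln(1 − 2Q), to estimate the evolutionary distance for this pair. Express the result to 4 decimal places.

Mismatches occur at site 3 (C/T, transition), site 6 (T/C, transition), site 18 (T/C, transition), site 20 (G/C, transversion).
Of the 4 differences, 3 transitions and 1 transversion over 21 sites: P = 3/21 = 0.142857, Q = 1/21 = 0.047619.
d = −0.5·ln(0.666667) − 0.25·ln(0.904762) = −0.5·(-0.405465) − 0.25·(-0.100083) = 0.2278.

0.2278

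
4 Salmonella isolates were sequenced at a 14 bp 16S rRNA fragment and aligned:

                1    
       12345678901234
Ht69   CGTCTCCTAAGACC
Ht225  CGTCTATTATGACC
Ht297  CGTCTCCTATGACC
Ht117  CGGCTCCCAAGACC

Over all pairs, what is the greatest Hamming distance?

5

Pairwise Hamming distances:
  Ht69 vs Ht225: 3
  Ht69 vs Ht297: 1
  Ht69 vs Ht117: 2
  Ht225 vs Ht297: 2
  Ht225 vs Ht117: 5
  Ht297 vs Ht117: 3
The largest is 5, between Ht225 and Ht117.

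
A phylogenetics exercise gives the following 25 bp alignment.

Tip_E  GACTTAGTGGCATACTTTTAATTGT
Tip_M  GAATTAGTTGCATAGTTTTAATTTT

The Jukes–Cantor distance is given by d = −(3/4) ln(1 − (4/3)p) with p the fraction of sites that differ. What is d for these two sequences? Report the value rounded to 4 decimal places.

The sequences differ at positions 3 (C/A), 9 (G/T), 15 (C/G), 24 (G/T).
p = 4/25 = 0.160000.
d = −0.75 · ln(1 − (4/3)·0.160000) = −0.75 · ln(0.786667) = −0.75 · (-0.239950) = 0.1800.

0.1800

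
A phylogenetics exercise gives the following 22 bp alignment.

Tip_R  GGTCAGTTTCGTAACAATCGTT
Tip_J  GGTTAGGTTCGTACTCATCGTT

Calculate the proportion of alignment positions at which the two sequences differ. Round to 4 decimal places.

0.2273

Differing sites — 4:C/T; 7:T/G; 14:A/C; 15:C/T; 16:A/C.
There are 5 differences over 22 sites, so p = 5/22 = 0.2273.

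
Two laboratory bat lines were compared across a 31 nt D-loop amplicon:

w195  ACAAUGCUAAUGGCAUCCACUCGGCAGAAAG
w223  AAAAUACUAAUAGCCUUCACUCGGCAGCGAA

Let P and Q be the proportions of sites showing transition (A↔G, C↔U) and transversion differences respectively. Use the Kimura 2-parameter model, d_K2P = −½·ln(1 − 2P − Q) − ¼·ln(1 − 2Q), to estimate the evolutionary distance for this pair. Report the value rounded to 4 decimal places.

Differing sites — 2:C/A (Tv); 6:G/A (Ti); 12:G/A (Ti); 15:A/C (Tv); 17:C/U (Ti); 28:A/C (Tv); 29:A/G (Ti); 31:G/A (Ti).
Of the 8 differences, 5 transitions and 3 transversions over 31 sites: P = 5/31 = 0.161290, Q = 3/31 = 0.096774.
d = −0.5·ln(0.580646) − 0.25·ln(0.806452) = −0.5·(-0.543614) − 0.25·(-0.215111) = 0.3256.

0.3256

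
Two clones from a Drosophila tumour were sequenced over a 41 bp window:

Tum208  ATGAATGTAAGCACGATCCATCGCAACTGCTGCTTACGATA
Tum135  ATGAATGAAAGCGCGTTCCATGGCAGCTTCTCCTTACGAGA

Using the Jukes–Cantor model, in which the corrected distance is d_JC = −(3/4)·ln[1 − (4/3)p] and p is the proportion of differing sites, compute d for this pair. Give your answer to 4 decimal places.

0.2260

Differing sites — 8:T/A; 13:A/G; 16:A/T; 22:C/G; 26:A/G; 29:G/T; 32:G/C; 40:T/G.
p = 8/41 = 0.195122.
d = −0.75 · ln(1 − (4/3)·0.195122) = −0.75 · ln(0.739837) = −0.75 · (-0.301325) = 0.2260.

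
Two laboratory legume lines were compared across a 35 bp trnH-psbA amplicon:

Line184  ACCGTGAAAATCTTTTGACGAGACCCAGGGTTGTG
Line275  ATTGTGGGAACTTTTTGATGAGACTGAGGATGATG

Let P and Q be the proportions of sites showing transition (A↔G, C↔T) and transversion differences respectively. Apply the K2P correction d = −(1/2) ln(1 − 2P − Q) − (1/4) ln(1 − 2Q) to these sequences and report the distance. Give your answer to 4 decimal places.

0.5255

Differing sites — 2:C/T (Ti); 3:C/T (Ti); 7:A/G (Ti); 8:A/G (Ti); 11:T/C (Ti); 12:C/T (Ti); 19:C/T (Ti); 25:C/T (Ti); 26:C/G (Tv); 30:G/A (Ti); 32:T/G (Tv); 33:G/A (Ti).
Of the 12 differences, 10 transitions and 2 transversions over 35 sites: P = 10/35 = 0.285714, Q = 2/35 = 0.057143.
d = −0.5·ln(0.371429) − 0.25·ln(0.885714) = −0.5·(-0.990398) − 0.25·(-0.121361) = 0.5255.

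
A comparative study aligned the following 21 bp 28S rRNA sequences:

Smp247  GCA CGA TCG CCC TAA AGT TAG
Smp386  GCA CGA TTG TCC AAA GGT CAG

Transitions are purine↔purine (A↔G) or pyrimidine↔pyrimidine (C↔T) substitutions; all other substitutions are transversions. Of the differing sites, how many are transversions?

Differing sites — 8:C/T (Ti); 10:C/T (Ti); 13:T/A (Tv); 16:A/G (Ti); 19:T/C (Ti).
Of the 5 differences, 4 transitions and 1 transversion, so the answer is 1.

1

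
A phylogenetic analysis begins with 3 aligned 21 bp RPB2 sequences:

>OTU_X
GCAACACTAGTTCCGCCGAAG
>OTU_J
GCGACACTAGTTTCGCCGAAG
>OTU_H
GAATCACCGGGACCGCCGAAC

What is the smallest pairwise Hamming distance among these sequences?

2

Pairwise Hamming distances:
  OTU_X vs OTU_J: 2
  OTU_X vs OTU_H: 7
  OTU_J vs OTU_H: 9
The smallest is 2, between OTU_X and OTU_J.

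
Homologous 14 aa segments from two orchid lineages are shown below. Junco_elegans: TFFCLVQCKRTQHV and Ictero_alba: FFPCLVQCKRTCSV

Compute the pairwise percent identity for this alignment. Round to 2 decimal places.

71.43%

The sequences differ at positions 1 (T/F), 3 (F/P), 12 (Q/C), 13 (H/S).
10 of the 14 sites match, so the percent identity is 10/14 × 100 = 71.43%.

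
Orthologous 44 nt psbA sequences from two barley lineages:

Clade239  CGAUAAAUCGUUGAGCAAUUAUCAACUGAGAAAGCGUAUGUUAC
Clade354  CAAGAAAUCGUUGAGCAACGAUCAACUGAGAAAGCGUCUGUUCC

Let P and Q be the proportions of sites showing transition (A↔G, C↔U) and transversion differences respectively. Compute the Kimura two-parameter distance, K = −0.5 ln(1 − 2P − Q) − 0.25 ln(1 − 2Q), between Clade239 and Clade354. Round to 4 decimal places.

Mismatches occur at site 2 (G→A, transition), site 4 (U→G, transversion), site 19 (U→C, transition), site 20 (U→G, transversion), site 38 (A→C, transversion), site 43 (A→C, transversion).
Of the 6 differences, 2 transitions and 4 transversions over 44 sites: P = 2/44 = 0.045455, Q = 4/44 = 0.090909.
d = −0.5·ln(0.818181) − 0.25·ln(0.818182) = −0.5·(-0.200672) − 0.25·(-0.200670) = 0.1505.

0.1505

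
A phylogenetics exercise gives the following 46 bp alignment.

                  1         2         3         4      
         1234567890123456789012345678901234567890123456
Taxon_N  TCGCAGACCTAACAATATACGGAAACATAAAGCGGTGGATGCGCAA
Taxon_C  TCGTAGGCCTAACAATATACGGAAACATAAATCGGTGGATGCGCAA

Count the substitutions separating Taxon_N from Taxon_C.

Differing sites — 4:C/T; 7:A/G; 32:G/T.
That gives 3 mismatches out of 46 aligned sites, so the Hamming distance is 3.

3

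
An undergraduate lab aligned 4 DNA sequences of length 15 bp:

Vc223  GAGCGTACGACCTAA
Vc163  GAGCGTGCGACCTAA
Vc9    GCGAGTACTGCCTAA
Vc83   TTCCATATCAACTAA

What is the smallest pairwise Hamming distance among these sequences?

1

Pairwise Hamming distances:
  Vc223 vs Vc163: 1
  Vc223 vs Vc9: 4
  Vc223 vs Vc83: 7
  Vc163 vs Vc9: 5
  Vc163 vs Vc83: 8
  Vc9 vs Vc83: 9
The smallest is 1, between Vc223 and Vc163.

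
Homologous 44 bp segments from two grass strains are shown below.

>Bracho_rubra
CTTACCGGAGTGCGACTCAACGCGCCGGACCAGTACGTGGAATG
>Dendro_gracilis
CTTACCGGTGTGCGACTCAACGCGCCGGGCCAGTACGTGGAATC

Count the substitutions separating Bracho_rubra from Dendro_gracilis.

3

Mismatches occur at site 9 (A/T), site 29 (A/G), site 44 (G/C).
That gives 3 mismatches out of 44 aligned sites, so the Hamming distance is 3.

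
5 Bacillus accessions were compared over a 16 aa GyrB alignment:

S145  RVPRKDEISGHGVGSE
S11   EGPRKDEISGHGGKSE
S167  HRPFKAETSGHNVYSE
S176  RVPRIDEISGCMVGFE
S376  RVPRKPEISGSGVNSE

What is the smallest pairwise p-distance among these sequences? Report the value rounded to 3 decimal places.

0.188

Pairwise Hamming distances:
  S145 vs S11: 4
  S145 vs S167: 7
  S145 vs S176: 4
  S145 vs S376: 3
  S11 vs S167: 8
  S11 vs S176: 8
  S11 vs S376: 6
  S167 vs S176: 10
  S167 vs S376: 8
  S176 vs S376: 6
The smallest is 3 mismatches, between S145 and S376; p = 3/16 = 0.188.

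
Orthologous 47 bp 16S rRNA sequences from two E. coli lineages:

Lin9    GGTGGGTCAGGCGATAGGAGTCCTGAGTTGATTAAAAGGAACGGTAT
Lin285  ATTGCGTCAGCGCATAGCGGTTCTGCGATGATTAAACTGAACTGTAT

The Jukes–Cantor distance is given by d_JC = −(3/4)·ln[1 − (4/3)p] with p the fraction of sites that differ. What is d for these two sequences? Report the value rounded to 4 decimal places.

0.3796

Mismatches occur at site 1 (G/A), site 2 (G/T), site 5 (G/C), site 11 (G/C), site 12 (C/G), site 13 (G/C), site 18 (G/C), site 19 (A/G), site 22 (C/T), site 26 (A/C), site 28 (T/A), site 37 (A/C), site 38 (G/T), site 43 (G/T).
p = 14/47 = 0.297872.
d = −0.75 · ln(1 − (4/3)·0.297872) = −0.75 · ln(0.602837) = −0.75 · (-0.506108) = 0.3796.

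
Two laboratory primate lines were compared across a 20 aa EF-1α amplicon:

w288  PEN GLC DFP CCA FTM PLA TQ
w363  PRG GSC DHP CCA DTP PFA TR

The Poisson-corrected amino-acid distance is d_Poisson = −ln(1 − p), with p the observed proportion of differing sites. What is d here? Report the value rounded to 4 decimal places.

Differing sites — 2:E/R; 3:N/G; 5:L/S; 8:F/H; 13:F/D; 15:M/P; 17:L/F; 20:Q/R.
p = 8/20 = 0.400000.
d = −ln(1 − 0.400000) = −ln(0.600000) = 0.5108.

0.5108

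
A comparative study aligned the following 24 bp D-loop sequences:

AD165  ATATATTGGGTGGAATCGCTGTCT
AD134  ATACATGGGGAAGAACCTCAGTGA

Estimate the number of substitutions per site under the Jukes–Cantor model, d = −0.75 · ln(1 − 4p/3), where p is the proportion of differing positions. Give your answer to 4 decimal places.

0.5199

The sequences differ at positions 4 (T/C), 7 (T/G), 11 (T/A), 12 (G/A), 16 (T/C), 18 (G/T), 20 (T/A), 23 (C/G), 24 (T/A).
p = 9/24 = 0.375000.
d = −0.75 · ln(1 − (4/3)·0.375000) = −0.75 · ln(0.500000) = −0.75 · (-0.693147) = 0.5199.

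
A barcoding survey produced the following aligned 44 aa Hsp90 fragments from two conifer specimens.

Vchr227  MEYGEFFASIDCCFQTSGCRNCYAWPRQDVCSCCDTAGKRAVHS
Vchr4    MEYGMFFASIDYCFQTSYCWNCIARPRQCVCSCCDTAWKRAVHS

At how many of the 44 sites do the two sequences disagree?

The sequences differ at positions 5 (E/M), 12 (C/Y), 18 (G/Y), 20 (R/W), 23 (Y/I), 25 (W/R), 29 (D/C), 38 (G/W).
That gives 8 mismatches out of 44 aligned sites, so the Hamming distance is 8.

8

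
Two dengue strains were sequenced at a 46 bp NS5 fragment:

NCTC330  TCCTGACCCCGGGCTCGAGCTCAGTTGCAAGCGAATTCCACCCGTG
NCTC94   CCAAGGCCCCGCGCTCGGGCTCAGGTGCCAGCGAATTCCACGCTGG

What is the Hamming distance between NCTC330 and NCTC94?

11

Mismatches occur at site 1 (T↔C), site 3 (C↔A), site 4 (T↔A), site 6 (A↔G), site 12 (G↔C), site 18 (A↔G), site 25 (T↔G), site 29 (A↔C), site 42 (C↔G), site 44 (G↔T), site 45 (T↔G).
That gives 11 mismatches out of 46 aligned sites, so the Hamming distance is 11.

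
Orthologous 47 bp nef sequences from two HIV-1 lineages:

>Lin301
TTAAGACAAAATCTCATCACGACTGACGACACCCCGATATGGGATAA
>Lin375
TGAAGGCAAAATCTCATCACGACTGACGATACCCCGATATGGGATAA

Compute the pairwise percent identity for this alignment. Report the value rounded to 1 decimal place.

Differing sites — 2:T/G; 6:A/G; 30:C/T.
44 of the 47 sites match, so the percent identity is 44/47 × 100 = 93.6%.

93.6%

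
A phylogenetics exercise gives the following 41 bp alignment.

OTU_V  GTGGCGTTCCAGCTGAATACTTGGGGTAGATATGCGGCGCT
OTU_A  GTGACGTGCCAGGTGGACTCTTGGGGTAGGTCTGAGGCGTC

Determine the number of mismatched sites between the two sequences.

Differing sites — 4:G/A; 8:T/G; 13:C/G; 16:A/G; 18:T/C; 19:A/T; 30:A/G; 32:A/C; 35:C/A; 40:C/T; 41:T/C.
That gives 11 mismatches out of 41 aligned sites, so the Hamming distance is 11.

11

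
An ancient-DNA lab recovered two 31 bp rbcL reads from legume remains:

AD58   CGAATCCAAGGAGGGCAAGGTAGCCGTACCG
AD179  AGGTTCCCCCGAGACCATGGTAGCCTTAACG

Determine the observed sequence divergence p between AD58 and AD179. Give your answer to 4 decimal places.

Mismatches occur at site 1 (C/A), site 3 (A/G), site 4 (A/T), site 8 (A/C), site 9 (A/C), site 10 (G/C), site 14 (G/A), site 15 (G/C), site 18 (A/T), site 26 (G/T), site 29 (C/A).
There are 11 differences over 31 sites, so p = 11/31 = 0.3548.

0.3548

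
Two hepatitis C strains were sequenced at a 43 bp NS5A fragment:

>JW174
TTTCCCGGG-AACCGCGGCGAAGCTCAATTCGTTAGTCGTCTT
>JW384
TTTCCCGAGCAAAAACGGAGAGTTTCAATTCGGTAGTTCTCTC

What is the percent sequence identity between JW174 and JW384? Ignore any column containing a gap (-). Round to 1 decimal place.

Excluding the 1 gap column leaves 42 comparable sites.
Mismatches occur at site 8 (G/A), site 13 (C/A), site 14 (C/A), site 15 (G/A), site 19 (C/A), site 22 (A/G), site 23 (G/T), site 24 (C/T), site 33 (T/G), site 38 (C/T), site 39 (G/C), site 43 (T/C).
30 of the 42 comparable sites match, so the percent identity is 30/42 × 100 = 71.4%.

71.4%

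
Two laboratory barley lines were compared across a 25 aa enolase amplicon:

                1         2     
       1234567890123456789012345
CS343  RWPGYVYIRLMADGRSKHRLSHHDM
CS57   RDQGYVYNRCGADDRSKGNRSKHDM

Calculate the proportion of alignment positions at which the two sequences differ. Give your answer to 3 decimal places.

0.400

Mismatches occur at site 2 (W↔D), site 3 (P↔Q), site 8 (I↔N), site 10 (L↔C), site 11 (M↔G), site 14 (G↔D), site 18 (H↔G), site 19 (R↔N), site 20 (L↔R), site 22 (H↔K).
There are 10 differences over 25 sites, so p = 10/25 = 0.400.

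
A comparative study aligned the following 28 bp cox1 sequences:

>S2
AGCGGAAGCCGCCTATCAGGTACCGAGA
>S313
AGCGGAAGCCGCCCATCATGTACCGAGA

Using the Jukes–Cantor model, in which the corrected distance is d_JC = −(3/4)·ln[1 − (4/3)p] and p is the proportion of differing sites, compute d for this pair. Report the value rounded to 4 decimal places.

Mismatches occur at site 14 (T/C), site 19 (G/T).
p = 2/28 = 0.071429.
d = −0.75 · ln(1 − (4/3)·0.071429) = −0.75 · ln(0.904761) = −0.75 · (-0.100084) = 0.0751.

0.0751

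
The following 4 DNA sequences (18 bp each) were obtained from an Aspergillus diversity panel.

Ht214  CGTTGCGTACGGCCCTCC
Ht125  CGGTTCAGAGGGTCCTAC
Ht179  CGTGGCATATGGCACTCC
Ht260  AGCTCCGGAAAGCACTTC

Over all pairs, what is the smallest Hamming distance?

4

Pairwise Hamming distances:
  Ht214 vs Ht125: 7
  Ht214 vs Ht179: 4
  Ht214 vs Ht260: 8
  Ht125 vs Ht179: 8
  Ht125 vs Ht260: 9
  Ht179 vs Ht260: 9
The smallest is 4, between Ht214 and Ht179.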